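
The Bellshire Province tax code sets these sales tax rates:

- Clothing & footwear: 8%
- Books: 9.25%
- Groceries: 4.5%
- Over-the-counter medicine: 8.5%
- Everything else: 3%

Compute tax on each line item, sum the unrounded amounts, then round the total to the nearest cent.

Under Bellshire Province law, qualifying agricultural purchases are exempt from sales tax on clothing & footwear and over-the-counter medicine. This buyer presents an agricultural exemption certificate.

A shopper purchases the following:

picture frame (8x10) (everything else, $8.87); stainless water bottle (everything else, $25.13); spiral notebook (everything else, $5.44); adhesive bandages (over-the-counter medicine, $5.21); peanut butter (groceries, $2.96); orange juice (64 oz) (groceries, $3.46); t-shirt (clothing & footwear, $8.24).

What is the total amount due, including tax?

Picture frame (8x10) $8.87: everything else → 3% → $0.2661
Stainless water bottle $25.13: everything else → 3% → $0.7539
Spiral notebook $5.44: everything else → 3% → $0.1632
Adhesive bandages $5.21: over-the-counter medicine, buyer-exempt → 0% → $0.00
Peanut butter $2.96: groceries → 4.5% → $0.1332
Orange juice (64 oz) $3.46: groceries → 4.5% → $0.1557
T-shirt $8.24: clothing & footwear, buyer-exempt → 0% → $0.00
Subtotal = $59.31; unrounded tax = $1.4721 → $1.47; total due = $60.78

$60.78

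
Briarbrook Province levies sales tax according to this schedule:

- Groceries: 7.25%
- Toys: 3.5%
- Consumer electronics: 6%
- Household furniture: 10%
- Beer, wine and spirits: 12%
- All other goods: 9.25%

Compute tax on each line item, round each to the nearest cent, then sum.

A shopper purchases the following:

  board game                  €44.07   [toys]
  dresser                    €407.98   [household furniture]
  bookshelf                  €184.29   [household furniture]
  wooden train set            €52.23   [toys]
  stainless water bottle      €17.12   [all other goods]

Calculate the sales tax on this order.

€64.18

Board game €44.07: toys → 3.5% → €1.54
Dresser €407.98: household furniture → 10% → €40.80
Bookshelf €184.29: household furniture → 10% → €18.43
Wooden train set €52.23: toys → 3.5% → €1.83
Stainless water bottle €17.12: all other goods → 9.25% → €1.58
Total tax = €1.54 + €40.80 + €18.43 + €1.83 + €1.58 = €64.18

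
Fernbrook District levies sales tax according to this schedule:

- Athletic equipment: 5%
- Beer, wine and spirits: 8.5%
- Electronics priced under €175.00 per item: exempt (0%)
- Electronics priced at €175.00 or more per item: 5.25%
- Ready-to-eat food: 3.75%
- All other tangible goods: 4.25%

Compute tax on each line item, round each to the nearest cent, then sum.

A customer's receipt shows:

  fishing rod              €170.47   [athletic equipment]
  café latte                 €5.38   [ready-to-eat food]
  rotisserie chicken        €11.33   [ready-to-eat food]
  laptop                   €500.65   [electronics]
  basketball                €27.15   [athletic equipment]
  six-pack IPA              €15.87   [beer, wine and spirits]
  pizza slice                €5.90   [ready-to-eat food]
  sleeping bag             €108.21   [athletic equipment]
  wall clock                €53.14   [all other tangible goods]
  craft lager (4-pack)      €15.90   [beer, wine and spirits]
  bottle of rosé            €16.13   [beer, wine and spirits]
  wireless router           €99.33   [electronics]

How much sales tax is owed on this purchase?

€48.74

Fishing rod €170.47: athletic equipment → 5% → €8.52
Café latte €5.38: ready-to-eat food → 3.75% → €0.20
Rotisserie chicken €11.33: ready-to-eat food → 3.75% → €0.42
Laptop €500.65: electronics, €175.00 or more → 5.25% → €26.28
Basketball €27.15: athletic equipment → 5% → €1.36
Six-pack IPA €15.87: beer, wine and spirits → 8.5% → €1.35
Pizza slice €5.90: ready-to-eat food → 3.75% → €0.22
Sleeping bag €108.21: athletic equipment → 5% → €5.41
Wall clock €53.14: all other tangible goods → 4.25% → €2.26
Craft lager (4-pack) €15.90: beer, wine and spirits → 8.5% → €1.35
Bottle of rosé €16.13: beer, wine and spirits → 8.5% → €1.37
Wireless router €99.33: electronics, under €175.00 → 0% → €0.00
Total tax = €8.52 + €0.20 + €0.42 + €26.28 + €1.36 + €1.35 + €0.22 + €5.41 + €2.26 + €1.35 + €1.37 = €48.74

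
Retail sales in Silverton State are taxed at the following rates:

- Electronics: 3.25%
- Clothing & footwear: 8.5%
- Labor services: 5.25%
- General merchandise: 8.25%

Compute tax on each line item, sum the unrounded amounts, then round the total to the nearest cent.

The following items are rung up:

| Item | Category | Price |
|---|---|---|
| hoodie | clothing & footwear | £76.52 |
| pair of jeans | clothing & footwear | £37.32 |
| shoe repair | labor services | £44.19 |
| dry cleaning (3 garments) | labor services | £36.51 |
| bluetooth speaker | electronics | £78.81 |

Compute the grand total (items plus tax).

£289.82

Hoodie £76.52: clothing & footwear → 8.5% → £6.5042
Pair of jeans £37.32: clothing & footwear → 8.5% → £3.1722
Shoe repair £44.19: labor services → 5.25% → £2.319975
Dry cleaning (3 garments) £36.51: labor services → 5.25% → £1.916775
Bluetooth speaker £78.81: electronics → 3.25% → £2.561325
Subtotal = £273.35; unrounded tax = £16.474475 → £16.47; total due = £289.82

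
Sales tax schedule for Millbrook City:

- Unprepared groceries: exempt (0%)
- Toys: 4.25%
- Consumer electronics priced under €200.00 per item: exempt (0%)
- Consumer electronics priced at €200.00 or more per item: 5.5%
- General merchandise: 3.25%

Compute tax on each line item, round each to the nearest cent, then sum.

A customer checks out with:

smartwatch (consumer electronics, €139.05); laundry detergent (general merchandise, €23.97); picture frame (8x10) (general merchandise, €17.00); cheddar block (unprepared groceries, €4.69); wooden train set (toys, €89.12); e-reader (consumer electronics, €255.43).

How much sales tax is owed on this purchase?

Smartwatch €139.05: consumer electronics, under €200.00 → 0% → €0.00
Laundry detergent €23.97: general merchandise → 3.25% → €0.78
Picture frame (8x10) €17.00: general merchandise → 3.25% → €0.55
Cheddar block €4.69: unprepared groceries → 0% → €0.00
Wooden train set €89.12: toys → 4.25% → €3.79
E-reader €255.43: consumer electronics, €200.00 or more → 5.5% → €14.05
Total tax = €0.78 + €0.55 + €3.79 + €14.05 = €19.17

€19.17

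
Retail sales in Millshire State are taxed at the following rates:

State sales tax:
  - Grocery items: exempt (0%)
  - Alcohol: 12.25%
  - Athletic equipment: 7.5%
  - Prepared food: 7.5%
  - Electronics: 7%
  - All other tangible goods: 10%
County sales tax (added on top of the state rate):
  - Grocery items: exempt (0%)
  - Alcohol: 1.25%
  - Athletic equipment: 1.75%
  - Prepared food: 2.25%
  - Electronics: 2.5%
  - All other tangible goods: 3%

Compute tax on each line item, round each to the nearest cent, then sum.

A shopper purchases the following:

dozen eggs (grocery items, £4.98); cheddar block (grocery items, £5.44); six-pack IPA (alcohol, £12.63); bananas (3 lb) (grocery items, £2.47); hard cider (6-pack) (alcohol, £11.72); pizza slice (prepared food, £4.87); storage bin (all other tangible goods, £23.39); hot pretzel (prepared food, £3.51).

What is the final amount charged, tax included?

£76.15

Dozen eggs £4.98: grocery items → 0% + 0% county = 0% → £0.00
Cheddar block £5.44: grocery items → 0% + 0% county = 0% → £0.00
Six-pack IPA £12.63: alcohol → 12.25% + 1.25% county = 13.5% → £1.71
Bananas (3 lb) £2.47: grocery items → 0% + 0% county = 0% → £0.00
Hard cider (6-pack) £11.72: alcohol → 12.25% + 1.25% county = 13.5% → £1.58
Pizza slice £4.87: prepared food → 7.5% + 2.25% county = 9.75% → £0.47
Storage bin £23.39: all other tangible goods → 10% + 3% county = 13% → £3.04
Hot pretzel £3.51: prepared food → 7.5% + 2.25% county = 9.75% → £0.34
Subtotal = £69.01; tax = £7.14; total due = £76.15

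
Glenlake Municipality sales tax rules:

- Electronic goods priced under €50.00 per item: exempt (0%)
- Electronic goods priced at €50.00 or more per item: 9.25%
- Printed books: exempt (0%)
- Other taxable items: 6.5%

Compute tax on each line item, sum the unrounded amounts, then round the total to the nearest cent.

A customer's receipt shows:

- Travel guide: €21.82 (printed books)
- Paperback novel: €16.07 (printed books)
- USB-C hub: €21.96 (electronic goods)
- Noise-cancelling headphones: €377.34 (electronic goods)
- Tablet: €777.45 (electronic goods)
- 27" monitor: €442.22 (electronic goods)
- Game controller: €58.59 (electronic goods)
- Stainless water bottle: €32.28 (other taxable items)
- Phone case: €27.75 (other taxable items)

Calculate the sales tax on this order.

€157.04

Travel guide €21.82: printed books → 0% → €0.00
Paperback novel €16.07: printed books → 0% → €0.00
USB-C hub €21.96: electronic goods, under €50.00 → 0% → €0.00
Noise-cancelling headphones €377.34: electronic goods, €50.00 or more → 9.25% → €34.90395
Tablet €777.45: electronic goods, €50.00 or more → 9.25% → €71.914125
27" monitor €442.22: electronic goods, €50.00 or more → 9.25% → €40.90535
Game controller €58.59: electronic goods, €50.00 or more → 9.25% → €5.419575
Stainless water bottle €32.28: other taxable items → 6.5% → €2.0982
Phone case €27.75: other taxable items → 6.5% → €1.80375
Unrounded tax sum = €157.04495 → €157.04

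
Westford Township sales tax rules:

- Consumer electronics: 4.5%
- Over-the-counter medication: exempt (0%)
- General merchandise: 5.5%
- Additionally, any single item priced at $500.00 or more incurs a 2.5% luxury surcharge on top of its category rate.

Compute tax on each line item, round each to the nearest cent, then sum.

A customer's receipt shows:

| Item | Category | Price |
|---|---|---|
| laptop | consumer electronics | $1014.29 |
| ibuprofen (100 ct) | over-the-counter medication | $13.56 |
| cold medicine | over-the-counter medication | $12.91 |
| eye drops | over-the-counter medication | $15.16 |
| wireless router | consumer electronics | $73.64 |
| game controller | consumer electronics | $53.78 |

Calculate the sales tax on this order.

$76.73

Laptop $1014.29: consumer electronics → 4.5% + 2.5% surcharge = 7% → $71.00
Ibuprofen (100 ct) $13.56: over-the-counter medication → 0% → $0.00
Cold medicine $12.91: over-the-counter medication → 0% → $0.00
Eye drops $15.16: over-the-counter medication → 0% → $0.00
Wireless router $73.64: consumer electronics → 4.5% → $3.31
Game controller $53.78: consumer electronics → 4.5% → $2.42
Total tax = $71.00 + $3.31 + $2.42 = $76.73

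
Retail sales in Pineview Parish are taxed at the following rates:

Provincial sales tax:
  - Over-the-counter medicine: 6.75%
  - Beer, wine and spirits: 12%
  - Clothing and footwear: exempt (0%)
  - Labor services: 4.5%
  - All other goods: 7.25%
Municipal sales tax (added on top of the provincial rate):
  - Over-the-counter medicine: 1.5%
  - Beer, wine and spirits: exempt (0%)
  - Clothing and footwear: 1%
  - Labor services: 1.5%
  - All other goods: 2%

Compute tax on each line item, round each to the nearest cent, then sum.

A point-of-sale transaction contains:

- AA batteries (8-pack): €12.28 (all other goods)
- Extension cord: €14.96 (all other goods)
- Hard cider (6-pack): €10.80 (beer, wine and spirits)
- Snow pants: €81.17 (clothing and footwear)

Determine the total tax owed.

AA batteries (8-pack) €12.28: all other goods → 7.25% + 2% municipal = 9.25% → €1.14
Extension cord €14.96: all other goods → 7.25% + 2% municipal = 9.25% → €1.38
Hard cider (6-pack) €10.80: beer, wine and spirits → 12% + 0% municipal = 12% → €1.30
Snow pants €81.17: clothing and footwear → 0% + 1% municipal = 1% → €0.81
Total tax = €1.14 + €1.38 + €1.30 + €0.81 = €4.63

€4.63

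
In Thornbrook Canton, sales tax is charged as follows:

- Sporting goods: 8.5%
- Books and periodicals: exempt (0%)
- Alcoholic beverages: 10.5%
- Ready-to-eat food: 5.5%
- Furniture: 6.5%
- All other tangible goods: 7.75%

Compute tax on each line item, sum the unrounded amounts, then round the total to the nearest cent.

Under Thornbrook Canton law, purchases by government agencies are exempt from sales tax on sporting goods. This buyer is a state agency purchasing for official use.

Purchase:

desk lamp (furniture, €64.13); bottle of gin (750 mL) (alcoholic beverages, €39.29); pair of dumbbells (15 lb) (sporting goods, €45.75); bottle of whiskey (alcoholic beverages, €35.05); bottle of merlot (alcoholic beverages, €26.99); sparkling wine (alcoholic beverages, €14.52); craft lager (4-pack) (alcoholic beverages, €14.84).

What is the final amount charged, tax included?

€258.46

Desk lamp €64.13: furniture → 6.5% → €4.16845
Bottle of gin (750 mL) €39.29: alcoholic beverages → 10.5% → €4.12545
Pair of dumbbells (15 lb) €45.75: sporting goods, buyer-exempt → 0% → €0.00
Bottle of whiskey €35.05: alcoholic beverages → 10.5% → €3.68025
Bottle of merlot €26.99: alcoholic beverages → 10.5% → €2.83395
Sparkling wine €14.52: alcoholic beverages → 10.5% → €1.5246
Craft lager (4-pack) €14.84: alcoholic beverages → 10.5% → €1.5582
Subtotal = €240.57; unrounded tax = €17.8909 → €17.89; total due = €258.46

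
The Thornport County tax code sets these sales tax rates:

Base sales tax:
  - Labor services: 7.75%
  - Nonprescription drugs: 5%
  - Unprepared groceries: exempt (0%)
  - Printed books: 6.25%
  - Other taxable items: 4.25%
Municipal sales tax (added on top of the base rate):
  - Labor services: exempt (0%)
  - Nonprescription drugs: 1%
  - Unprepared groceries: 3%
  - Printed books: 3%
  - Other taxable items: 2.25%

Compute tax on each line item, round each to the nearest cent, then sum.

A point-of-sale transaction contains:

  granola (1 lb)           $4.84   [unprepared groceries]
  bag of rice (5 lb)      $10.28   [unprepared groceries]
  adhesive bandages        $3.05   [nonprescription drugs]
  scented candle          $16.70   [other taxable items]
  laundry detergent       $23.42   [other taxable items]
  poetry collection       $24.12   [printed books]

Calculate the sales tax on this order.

$5.48

Granola (1 lb) $4.84: unprepared groceries → 0% + 3% municipal = 3% → $0.15
Bag of rice (5 lb) $10.28: unprepared groceries → 0% + 3% municipal = 3% → $0.31
Adhesive bandages $3.05: nonprescription drugs → 5% + 1% municipal = 6% → $0.18
Scented candle $16.70: other taxable items → 4.25% + 2.25% municipal = 6.5% → $1.09
Laundry detergent $23.42: other taxable items → 4.25% + 2.25% municipal = 6.5% → $1.52
Poetry collection $24.12: printed books → 6.25% + 3% municipal = 9.25% → $2.23
Total tax = $0.15 + $0.31 + $0.18 + $1.09 + $1.52 + $2.23 = $5.48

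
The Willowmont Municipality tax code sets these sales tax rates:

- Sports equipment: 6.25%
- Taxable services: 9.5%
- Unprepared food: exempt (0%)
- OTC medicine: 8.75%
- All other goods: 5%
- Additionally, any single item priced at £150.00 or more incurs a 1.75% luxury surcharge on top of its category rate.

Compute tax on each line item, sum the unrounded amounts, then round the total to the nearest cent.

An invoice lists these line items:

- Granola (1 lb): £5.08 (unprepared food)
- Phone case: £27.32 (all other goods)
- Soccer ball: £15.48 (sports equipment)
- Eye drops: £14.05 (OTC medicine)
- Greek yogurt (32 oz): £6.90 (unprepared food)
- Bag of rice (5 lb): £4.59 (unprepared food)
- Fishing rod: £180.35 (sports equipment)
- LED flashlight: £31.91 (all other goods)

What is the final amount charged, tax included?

£305.27

Granola (1 lb) £5.08: unprepared food → 0% → £0.00
Phone case £27.32: all other goods → 5% → £1.366
Soccer ball £15.48: sports equipment → 6.25% → £0.9675
Eye drops £14.05: OTC medicine → 8.75% → £1.229375
Greek yogurt (32 oz) £6.90: unprepared food → 0% → £0.00
Bag of rice (5 lb) £4.59: unprepared food → 0% → £0.00
Fishing rod £180.35: sports equipment → 6.25% + 1.75% surcharge = 8% → £14.428
LED flashlight £31.91: all other goods → 5% → £1.5955
Subtotal = £285.68; unrounded tax = £19.586375 → £19.59; total due = £305.27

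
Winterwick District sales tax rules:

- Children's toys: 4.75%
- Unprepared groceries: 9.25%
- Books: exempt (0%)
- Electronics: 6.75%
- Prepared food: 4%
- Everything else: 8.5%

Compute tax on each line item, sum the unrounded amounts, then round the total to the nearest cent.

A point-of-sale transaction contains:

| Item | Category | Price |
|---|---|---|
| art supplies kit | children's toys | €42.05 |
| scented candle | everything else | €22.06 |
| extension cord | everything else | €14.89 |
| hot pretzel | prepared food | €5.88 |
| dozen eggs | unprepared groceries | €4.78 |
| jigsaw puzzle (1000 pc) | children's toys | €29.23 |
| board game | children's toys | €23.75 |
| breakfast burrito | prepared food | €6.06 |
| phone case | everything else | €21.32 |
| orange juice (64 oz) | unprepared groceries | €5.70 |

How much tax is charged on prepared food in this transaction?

€0.48

Hot pretzel €5.88: prepared food → 4% → €0.2352
Breakfast burrito €6.06: prepared food → 4% → €0.2424
Tax on prepared food: unrounded sum = €0.4776 → €0.48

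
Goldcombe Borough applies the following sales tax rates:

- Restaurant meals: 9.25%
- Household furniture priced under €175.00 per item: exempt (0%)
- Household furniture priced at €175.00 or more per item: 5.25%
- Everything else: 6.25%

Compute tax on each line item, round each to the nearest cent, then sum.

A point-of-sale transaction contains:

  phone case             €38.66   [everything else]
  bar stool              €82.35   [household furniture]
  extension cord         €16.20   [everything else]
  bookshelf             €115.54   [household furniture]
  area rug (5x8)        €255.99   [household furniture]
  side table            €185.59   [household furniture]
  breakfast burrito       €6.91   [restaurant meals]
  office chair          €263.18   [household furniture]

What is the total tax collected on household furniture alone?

€37.00

Bar stool €82.35: household furniture, under €175.00 → 0% → €0.00
Bookshelf €115.54: household furniture, under €175.00 → 0% → €0.00
Area rug (5x8) €255.99: household furniture, €175.00 or more → 5.25% → €13.44
Side table €185.59: household furniture, €175.00 or more → 5.25% → €9.74
Office chair €263.18: household furniture, €175.00 or more → 5.25% → €13.82
Tax on household furniture = €0.00 + €0.00 + €13.44 + €9.74 + €13.82 = €37.00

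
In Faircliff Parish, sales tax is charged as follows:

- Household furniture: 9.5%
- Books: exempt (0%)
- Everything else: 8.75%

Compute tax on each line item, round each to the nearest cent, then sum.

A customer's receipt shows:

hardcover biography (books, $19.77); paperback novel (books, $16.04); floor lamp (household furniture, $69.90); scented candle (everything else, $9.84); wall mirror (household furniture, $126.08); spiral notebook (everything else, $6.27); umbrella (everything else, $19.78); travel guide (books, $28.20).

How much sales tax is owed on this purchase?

Hardcover biography $19.77: books → 0% → $0.00
Paperback novel $16.04: books → 0% → $0.00
Floor lamp $69.90: household furniture → 9.5% → $6.64
Scented candle $9.84: everything else → 8.75% → $0.86
Wall mirror $126.08: household furniture → 9.5% → $11.98
Spiral notebook $6.27: everything else → 8.75% → $0.55
Umbrella $19.78: everything else → 8.75% → $1.73
Travel guide $28.20: books → 0% → $0.00
Total tax = $6.64 + $0.86 + $11.98 + $0.55 + $1.73 = $21.76

$21.76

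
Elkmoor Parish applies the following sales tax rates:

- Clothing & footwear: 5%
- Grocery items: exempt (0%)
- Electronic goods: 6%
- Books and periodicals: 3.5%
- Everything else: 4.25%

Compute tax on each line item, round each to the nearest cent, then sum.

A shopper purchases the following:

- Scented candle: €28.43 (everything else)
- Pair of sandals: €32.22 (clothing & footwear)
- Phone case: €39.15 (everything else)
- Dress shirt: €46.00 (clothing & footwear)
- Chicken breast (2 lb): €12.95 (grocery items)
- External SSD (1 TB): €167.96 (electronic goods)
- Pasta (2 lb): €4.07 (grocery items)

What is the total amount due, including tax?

€347.64

Scented candle €28.43: everything else → 4.25% → €1.21
Pair of sandals €32.22: clothing & footwear → 5% → €1.61
Phone case €39.15: everything else → 4.25% → €1.66
Dress shirt €46.00: clothing & footwear → 5% → €2.30
Chicken breast (2 lb) €12.95: grocery items → 0% → €0.00
External SSD (1 TB) €167.96: electronic goods → 6% → €10.08
Pasta (2 lb) €4.07: grocery items → 0% → €0.00
Subtotal = €330.78; tax = €16.86; total due = €347.64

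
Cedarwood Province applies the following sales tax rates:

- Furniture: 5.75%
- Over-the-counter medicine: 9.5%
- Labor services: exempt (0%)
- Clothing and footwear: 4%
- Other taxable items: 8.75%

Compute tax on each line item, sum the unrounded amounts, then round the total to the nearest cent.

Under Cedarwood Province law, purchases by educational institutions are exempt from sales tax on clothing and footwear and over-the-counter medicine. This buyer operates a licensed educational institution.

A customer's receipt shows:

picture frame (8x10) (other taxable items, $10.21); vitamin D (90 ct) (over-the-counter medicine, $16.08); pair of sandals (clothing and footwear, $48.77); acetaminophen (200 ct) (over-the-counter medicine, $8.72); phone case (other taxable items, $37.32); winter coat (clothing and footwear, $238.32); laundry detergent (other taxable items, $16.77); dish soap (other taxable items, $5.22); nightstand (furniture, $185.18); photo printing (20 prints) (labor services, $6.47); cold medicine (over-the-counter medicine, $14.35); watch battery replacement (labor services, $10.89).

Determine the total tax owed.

Picture frame (8x10) $10.21: other taxable items → 8.75% → $0.893375
Vitamin D (90 ct) $16.08: over-the-counter medicine, buyer-exempt → 0% → $0.00
Pair of sandals $48.77: clothing and footwear, buyer-exempt → 0% → $0.00
Acetaminophen (200 ct) $8.72: over-the-counter medicine, buyer-exempt → 0% → $0.00
Phone case $37.32: other taxable items → 8.75% → $3.2655
Winter coat $238.32: clothing and footwear, buyer-exempt → 0% → $0.00
Laundry detergent $16.77: other taxable items → 8.75% → $1.467375
Dish soap $5.22: other taxable items → 8.75% → $0.45675
Nightstand $185.18: furniture → 5.75% → $10.64785
Photo printing (20 prints) $6.47: labor services → 0% → $0.00
Cold medicine $14.35: over-the-counter medicine, buyer-exempt → 0% → $0.00
Watch battery replacement $10.89: labor services → 0% → $0.00
Unrounded tax sum = $16.73085 → $16.73

$16.73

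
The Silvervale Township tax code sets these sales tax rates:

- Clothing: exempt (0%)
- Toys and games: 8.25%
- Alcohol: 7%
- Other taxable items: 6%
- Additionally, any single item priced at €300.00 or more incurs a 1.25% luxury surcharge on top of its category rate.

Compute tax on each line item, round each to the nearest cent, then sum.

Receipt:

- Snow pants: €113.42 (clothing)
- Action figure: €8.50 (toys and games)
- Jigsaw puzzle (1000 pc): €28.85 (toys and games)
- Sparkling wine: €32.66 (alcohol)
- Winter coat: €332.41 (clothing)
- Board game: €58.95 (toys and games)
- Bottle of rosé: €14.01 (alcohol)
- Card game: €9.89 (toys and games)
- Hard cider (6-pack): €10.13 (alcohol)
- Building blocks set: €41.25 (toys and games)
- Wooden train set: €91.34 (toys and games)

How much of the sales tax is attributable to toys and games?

Action figure €8.50: toys and games → 8.25% → €0.70
Jigsaw puzzle (1000 pc) €28.85: toys and games → 8.25% → €2.38
Board game €58.95: toys and games → 8.25% → €4.86
Card game €9.89: toys and games → 8.25% → €0.82
Building blocks set €41.25: toys and games → 8.25% → €3.40
Wooden train set €91.34: toys and games → 8.25% → €7.54
Tax on toys and games = €0.70 + €2.38 + €4.86 + €0.82 + €3.40 + €7.54 = €19.70

€19.70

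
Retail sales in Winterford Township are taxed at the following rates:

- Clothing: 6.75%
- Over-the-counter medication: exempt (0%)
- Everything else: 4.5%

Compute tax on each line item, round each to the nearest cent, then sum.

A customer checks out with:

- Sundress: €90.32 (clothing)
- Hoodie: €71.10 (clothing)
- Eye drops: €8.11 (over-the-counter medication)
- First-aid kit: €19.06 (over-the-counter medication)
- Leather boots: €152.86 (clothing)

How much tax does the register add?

€21.22

Sundress €90.32: clothing → 6.75% → €6.10
Hoodie €71.10: clothing → 6.75% → €4.80
Eye drops €8.11: over-the-counter medication → 0% → €0.00
First-aid kit €19.06: over-the-counter medication → 0% → €0.00
Leather boots €152.86: clothing → 6.75% → €10.32
Total tax = €6.10 + €4.80 + €10.32 = €21.22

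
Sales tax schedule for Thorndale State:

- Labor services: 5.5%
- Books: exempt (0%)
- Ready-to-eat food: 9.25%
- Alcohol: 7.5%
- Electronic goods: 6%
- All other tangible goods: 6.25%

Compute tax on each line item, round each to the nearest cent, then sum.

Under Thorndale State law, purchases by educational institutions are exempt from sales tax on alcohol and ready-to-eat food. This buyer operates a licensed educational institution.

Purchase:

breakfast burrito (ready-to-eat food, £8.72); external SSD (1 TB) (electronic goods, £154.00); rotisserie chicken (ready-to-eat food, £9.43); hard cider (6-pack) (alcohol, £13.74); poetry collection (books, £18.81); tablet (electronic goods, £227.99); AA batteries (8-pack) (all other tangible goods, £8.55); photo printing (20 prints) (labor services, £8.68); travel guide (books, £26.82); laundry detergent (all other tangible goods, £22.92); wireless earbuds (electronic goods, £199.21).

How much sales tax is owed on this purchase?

Breakfast burrito £8.72: ready-to-eat food, buyer-exempt → 0% → £0.00
External SSD (1 TB) £154.00: electronic goods → 6% → £9.24
Rotisserie chicken £9.43: ready-to-eat food, buyer-exempt → 0% → £0.00
Hard cider (6-pack) £13.74: alcohol, buyer-exempt → 0% → £0.00
Poetry collection £18.81: books → 0% → £0.00
Tablet £227.99: electronic goods → 6% → £13.68
AA batteries (8-pack) £8.55: all other tangible goods → 6.25% → £0.53
Photo printing (20 prints) £8.68: labor services → 5.5% → £0.48
Travel guide £26.82: books → 0% → £0.00
Laundry detergent £22.92: all other tangible goods → 6.25% → £1.43
Wireless earbuds £199.21: electronic goods → 6% → £11.95
Total tax = £9.24 + £13.68 + £0.53 + £0.48 + £1.43 + £11.95 = £37.31

£37.31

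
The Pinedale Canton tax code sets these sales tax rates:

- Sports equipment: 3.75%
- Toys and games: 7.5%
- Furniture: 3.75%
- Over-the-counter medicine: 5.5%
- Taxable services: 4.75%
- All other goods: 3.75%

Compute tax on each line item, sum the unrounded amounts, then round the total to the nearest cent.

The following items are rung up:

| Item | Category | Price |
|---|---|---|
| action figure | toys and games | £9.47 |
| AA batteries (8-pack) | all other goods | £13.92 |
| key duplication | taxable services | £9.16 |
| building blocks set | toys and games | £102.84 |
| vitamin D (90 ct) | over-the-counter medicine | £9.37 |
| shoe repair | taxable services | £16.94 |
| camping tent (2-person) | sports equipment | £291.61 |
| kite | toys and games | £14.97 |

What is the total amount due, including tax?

Action figure £9.47: toys and games → 7.5% → £0.71025
AA batteries (8-pack) £13.92: all other goods → 3.75% → £0.522
Key duplication £9.16: taxable services → 4.75% → £0.4351
Building blocks set £102.84: toys and games → 7.5% → £7.713
Vitamin D (90 ct) £9.37: over-the-counter medicine → 5.5% → £0.51535
Shoe repair £16.94: taxable services → 4.75% → £0.80465
Camping tent (2-person) £291.61: sports equipment → 3.75% → £10.935375
Kite £14.97: toys and games → 7.5% → £1.12275
Subtotal = £468.28; unrounded tax = £22.758475 → £22.76; total due = £491.04

£491.04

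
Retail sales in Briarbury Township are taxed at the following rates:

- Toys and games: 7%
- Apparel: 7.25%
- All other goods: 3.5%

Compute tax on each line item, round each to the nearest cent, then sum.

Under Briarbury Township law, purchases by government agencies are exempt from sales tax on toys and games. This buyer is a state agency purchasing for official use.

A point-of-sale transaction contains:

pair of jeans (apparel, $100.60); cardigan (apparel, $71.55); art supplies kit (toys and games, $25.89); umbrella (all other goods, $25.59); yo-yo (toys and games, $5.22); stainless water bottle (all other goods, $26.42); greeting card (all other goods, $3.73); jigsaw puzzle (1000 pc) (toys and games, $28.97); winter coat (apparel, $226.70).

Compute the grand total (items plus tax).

$545.54

Pair of jeans $100.60: apparel → 7.25% → $7.29
Cardigan $71.55: apparel → 7.25% → $5.19
Art supplies kit $25.89: toys and games, buyer-exempt → 0% → $0.00
Umbrella $25.59: all other goods → 3.5% → $0.90
Yo-yo $5.22: toys and games, buyer-exempt → 0% → $0.00
Stainless water bottle $26.42: all other goods → 3.5% → $0.92
Greeting card $3.73: all other goods → 3.5% → $0.13
Jigsaw puzzle (1000 pc) $28.97: toys and games, buyer-exempt → 0% → $0.00
Winter coat $226.70: apparel → 7.25% → $16.44
Subtotal = $514.67; tax = $30.87; total due = $545.54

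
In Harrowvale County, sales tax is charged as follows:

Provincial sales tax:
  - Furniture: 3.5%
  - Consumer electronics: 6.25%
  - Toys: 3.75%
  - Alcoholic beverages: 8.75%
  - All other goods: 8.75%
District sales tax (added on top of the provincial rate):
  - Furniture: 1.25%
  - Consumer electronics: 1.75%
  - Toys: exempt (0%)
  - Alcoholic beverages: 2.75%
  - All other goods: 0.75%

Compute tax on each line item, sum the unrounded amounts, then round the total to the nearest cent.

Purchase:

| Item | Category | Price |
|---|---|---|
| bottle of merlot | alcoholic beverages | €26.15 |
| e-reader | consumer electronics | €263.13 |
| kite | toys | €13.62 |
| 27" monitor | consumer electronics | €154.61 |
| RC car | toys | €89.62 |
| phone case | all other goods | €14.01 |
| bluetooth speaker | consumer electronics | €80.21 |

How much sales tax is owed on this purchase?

€48.05

Bottle of merlot €26.15: alcoholic beverages → 8.75% + 2.75% district = 11.5% → €3.00725
E-reader €263.13: consumer electronics → 6.25% + 1.75% district = 8% → €21.0504
Kite €13.62: toys → 3.75% + 0% district = 3.75% → €0.51075
27" monitor €154.61: consumer electronics → 6.25% + 1.75% district = 8% → €12.3688
RC car €89.62: toys → 3.75% + 0% district = 3.75% → €3.36075
Phone case €14.01: all other goods → 8.75% + 0.75% district = 9.5% → €1.33095
Bluetooth speaker €80.21: consumer electronics → 6.25% + 1.75% district = 8% → €6.4168
Unrounded tax sum = €48.0457 → €48.05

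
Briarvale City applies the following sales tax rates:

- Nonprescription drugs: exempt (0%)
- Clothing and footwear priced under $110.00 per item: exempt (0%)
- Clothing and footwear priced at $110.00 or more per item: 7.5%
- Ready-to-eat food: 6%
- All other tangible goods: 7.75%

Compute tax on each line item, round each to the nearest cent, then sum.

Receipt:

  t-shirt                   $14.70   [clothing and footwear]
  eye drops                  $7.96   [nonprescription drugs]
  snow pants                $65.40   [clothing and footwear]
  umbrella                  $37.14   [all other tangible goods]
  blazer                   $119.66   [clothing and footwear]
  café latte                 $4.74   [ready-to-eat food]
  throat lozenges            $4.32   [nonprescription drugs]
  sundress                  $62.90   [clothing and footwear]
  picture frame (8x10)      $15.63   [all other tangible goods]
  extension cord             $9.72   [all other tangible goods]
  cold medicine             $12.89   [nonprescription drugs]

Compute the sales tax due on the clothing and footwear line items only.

$8.97

T-shirt $14.70: clothing and footwear, under $110.00 → 0% → $0.00
Snow pants $65.40: clothing and footwear, under $110.00 → 0% → $0.00
Blazer $119.66: clothing and footwear, $110.00 or more → 7.5% → $8.97
Sundress $62.90: clothing and footwear, under $110.00 → 0% → $0.00
Tax on clothing and footwear = $0.00 + $0.00 + $8.97 + $0.00 = $8.97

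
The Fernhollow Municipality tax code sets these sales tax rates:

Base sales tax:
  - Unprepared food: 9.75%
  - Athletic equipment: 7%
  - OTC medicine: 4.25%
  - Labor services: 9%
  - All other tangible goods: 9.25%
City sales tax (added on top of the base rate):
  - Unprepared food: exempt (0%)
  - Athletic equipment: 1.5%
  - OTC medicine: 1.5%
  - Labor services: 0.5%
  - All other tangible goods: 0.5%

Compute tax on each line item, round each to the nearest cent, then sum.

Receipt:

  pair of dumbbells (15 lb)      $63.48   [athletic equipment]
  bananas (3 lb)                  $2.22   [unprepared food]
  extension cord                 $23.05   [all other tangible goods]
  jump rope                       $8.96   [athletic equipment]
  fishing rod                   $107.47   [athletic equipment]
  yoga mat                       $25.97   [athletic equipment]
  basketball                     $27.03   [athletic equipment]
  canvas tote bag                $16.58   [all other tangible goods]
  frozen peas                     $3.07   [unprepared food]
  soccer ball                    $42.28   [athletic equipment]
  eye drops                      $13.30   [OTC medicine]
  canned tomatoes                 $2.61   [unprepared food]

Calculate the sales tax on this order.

Pair of dumbbells (15 lb) $63.48: athletic equipment → 7% + 1.5% city = 8.5% → $5.40
Bananas (3 lb) $2.22: unprepared food → 9.75% + 0% city = 9.75% → $0.22
Extension cord $23.05: all other tangible goods → 9.25% + 0.5% city = 9.75% → $2.25
Jump rope $8.96: athletic equipment → 7% + 1.5% city = 8.5% → $0.76
Fishing rod $107.47: athletic equipment → 7% + 1.5% city = 8.5% → $9.13
Yoga mat $25.97: athletic equipment → 7% + 1.5% city = 8.5% → $2.21
Basketball $27.03: athletic equipment → 7% + 1.5% city = 8.5% → $2.30
Canvas tote bag $16.58: all other tangible goods → 9.25% + 0.5% city = 9.75% → $1.62
Frozen peas $3.07: unprepared food → 9.75% + 0% city = 9.75% → $0.30
Soccer ball $42.28: athletic equipment → 7% + 1.5% city = 8.5% → $3.59
Eye drops $13.30: OTC medicine → 4.25% + 1.5% city = 5.75% → $0.76
Canned tomatoes $2.61: unprepared food → 9.75% + 0% city = 9.75% → $0.25
Total tax = $5.40 + $0.22 + $2.25 + $0.76 + $9.13 + $2.21 + $2.30 + $1.62 + $0.30 + $3.59 + $0.76 + $0.25 = $28.79

$28.79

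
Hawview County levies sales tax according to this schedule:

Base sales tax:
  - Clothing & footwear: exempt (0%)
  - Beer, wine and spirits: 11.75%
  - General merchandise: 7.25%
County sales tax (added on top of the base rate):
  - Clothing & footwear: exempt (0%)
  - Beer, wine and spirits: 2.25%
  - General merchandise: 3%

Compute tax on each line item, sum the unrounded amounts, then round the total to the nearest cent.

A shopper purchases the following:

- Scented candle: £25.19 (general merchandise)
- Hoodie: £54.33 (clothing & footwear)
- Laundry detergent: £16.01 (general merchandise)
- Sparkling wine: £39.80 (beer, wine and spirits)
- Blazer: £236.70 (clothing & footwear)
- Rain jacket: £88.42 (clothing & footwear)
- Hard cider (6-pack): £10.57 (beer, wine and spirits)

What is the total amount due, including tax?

£482.29

Scented candle £25.19: general merchandise → 7.25% + 3% county = 10.25% → £2.581975
Hoodie £54.33: clothing & footwear → 0% + 0% county = 0% → £0.00
Laundry detergent £16.01: general merchandise → 7.25% + 3% county = 10.25% → £1.641025
Sparkling wine £39.80: beer, wine and spirits → 11.75% + 2.25% county = 14% → £5.572
Blazer £236.70: clothing & footwear → 0% + 0% county = 0% → £0.00
Rain jacket £88.42: clothing & footwear → 0% + 0% county = 0% → £0.00
Hard cider (6-pack) £10.57: beer, wine and spirits → 11.75% + 2.25% county = 14% → £1.4798
Subtotal = £471.02; unrounded tax = £11.2748 → £11.27; total due = £482.29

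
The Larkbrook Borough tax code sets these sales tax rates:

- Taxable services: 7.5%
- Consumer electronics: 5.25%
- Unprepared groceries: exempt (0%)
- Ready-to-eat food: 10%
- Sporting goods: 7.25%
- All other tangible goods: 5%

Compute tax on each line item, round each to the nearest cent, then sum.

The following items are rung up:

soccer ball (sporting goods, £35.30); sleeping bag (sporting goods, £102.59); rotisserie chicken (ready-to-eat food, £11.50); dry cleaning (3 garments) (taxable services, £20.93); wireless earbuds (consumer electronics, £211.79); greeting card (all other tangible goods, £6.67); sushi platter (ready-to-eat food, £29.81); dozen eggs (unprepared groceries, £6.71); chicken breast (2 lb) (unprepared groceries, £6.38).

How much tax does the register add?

£27.15

Soccer ball £35.30: sporting goods → 7.25% → £2.56
Sleeping bag £102.59: sporting goods → 7.25% → £7.44
Rotisserie chicken £11.50: ready-to-eat food → 10% → £1.15
Dry cleaning (3 garments) £20.93: taxable services → 7.5% → £1.57
Wireless earbuds £211.79: consumer electronics → 5.25% → £11.12
Greeting card £6.67: all other tangible goods → 5% → £0.33
Sushi platter £29.81: ready-to-eat food → 10% → £2.98
Dozen eggs £6.71: unprepared groceries → 0% → £0.00
Chicken breast (2 lb) £6.38: unprepared groceries → 0% → £0.00
Total tax = £2.56 + £7.44 + £1.15 + £1.57 + £11.12 + £0.33 + £2.98 = £27.15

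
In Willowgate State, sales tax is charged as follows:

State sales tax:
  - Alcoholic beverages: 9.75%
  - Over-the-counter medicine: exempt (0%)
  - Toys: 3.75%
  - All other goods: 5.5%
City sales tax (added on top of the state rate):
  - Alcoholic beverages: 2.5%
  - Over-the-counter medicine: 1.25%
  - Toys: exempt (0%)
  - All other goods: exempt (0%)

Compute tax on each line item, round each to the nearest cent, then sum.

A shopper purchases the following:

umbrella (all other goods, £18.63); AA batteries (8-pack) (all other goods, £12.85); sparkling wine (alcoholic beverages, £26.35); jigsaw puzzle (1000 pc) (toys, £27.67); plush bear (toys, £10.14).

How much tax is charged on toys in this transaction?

Jigsaw puzzle (1000 pc) £27.67: toys → 3.75% + 0% city = 3.75% → £1.04
Plush bear £10.14: toys → 3.75% + 0% city = 3.75% → £0.38
Tax on toys = £1.04 + £0.38 = £1.42

£1.42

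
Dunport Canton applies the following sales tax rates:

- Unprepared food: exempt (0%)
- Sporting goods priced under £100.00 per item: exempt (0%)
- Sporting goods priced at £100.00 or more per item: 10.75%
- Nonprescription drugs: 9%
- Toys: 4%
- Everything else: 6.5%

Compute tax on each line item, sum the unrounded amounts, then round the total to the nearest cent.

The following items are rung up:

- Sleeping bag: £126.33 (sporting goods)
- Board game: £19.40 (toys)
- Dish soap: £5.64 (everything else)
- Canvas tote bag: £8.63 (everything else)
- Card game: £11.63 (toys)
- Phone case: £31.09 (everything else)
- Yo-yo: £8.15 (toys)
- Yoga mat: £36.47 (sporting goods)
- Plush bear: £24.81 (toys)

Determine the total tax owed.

Sleeping bag £126.33: sporting goods, £100.00 or more → 10.75% → £13.580475
Board game £19.40: toys → 4% → £0.776
Dish soap £5.64: everything else → 6.5% → £0.3666
Canvas tote bag £8.63: everything else → 6.5% → £0.56095
Card game £11.63: toys → 4% → £0.4652
Phone case £31.09: everything else → 6.5% → £2.02085
Yo-yo £8.15: toys → 4% → £0.326
Yoga mat £36.47: sporting goods, under £100.00 → 0% → £0.00
Plush bear £24.81: toys → 4% → £0.9924
Unrounded tax sum = £19.088475 → £19.09

£19.09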